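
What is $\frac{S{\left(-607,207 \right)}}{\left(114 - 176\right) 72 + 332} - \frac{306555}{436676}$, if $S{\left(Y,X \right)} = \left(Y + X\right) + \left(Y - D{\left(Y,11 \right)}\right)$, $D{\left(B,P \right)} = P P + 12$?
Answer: $- \frac{192218655}{451086308} \approx -0.42612$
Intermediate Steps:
$D{\left(B,P \right)} = 12 + P^{2}$ ($D{\left(B,P \right)} = P^{2} + 12 = 12 + P^{2}$)
$S{\left(Y,X \right)} = -133 + X + 2 Y$ ($S{\left(Y,X \right)} = \left(Y + X\right) + \left(Y - \left(12 + 11^{2}\right)\right) = \left(X + Y\right) + \left(Y - \left(12 + 121\right)\right) = \left(X + Y\right) + \left(Y - 133\right) = \left(X + Y\right) + \left(-133 + Y\right) = -133 + X + 2 Y$)
$\frac{S{\left(-607,207 \right)}}{\left(114 - 176\right) 72 + 332} - \frac{306555}{436676} = \frac{-133 + 207 + 2 \left(-607\right)}{\left(114 - 176\right) 72 + 332} - \frac{306555}{436676} = \frac{-133 + 207 - 1214}{\left(-62\right) 72 + 332} - \frac{306555}{436676} = - \frac{1140}{-4464 + 332} - \frac{306555}{436676} = - \frac{1140}{-4132} - \frac{306555}{436676} = \left(-1140\right) \left(- \frac{1}{4132}\right) - \frac{306555}{436676} = \frac{285}{1033} - \frac{306555}{436676} = - \frac{192218655}{451086308}$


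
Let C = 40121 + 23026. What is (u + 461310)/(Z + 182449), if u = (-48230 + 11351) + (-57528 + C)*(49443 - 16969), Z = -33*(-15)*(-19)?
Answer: 182895837/173044 ≈ 1056.9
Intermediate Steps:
C = 63147
Z = -9405 (Z = 495*(-19) = -9405)
u = 182434527 (u = (-48230 + 11351) + (-57528 + 63147)*(49443 - 16969) = -36879 + 5619*32474 = -36879 + 182471406 = 182434527)
(u + 461310)/(Z + 182449) = (182434527 + 461310)/(-9405 + 182449) = 182895837/173044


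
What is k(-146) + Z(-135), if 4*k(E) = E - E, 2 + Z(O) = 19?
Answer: 17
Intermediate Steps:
Z(O) = 17 (Z(O) = -2 + 19 = 17)
k(E) = 0 (k(E) = (E - E)/4 = (¼)*0 = 0)
k(-146) + Z(-135) = 0 + 17 = 17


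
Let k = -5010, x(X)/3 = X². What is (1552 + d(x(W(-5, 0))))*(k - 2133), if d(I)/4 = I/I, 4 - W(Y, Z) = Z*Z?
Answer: -11114508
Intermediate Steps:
W(Y, Z) = 4 - Z² (W(Y, Z) = 4 - Z*Z = 4 - Z²)
x(X) = 3*X²
d(I) = 4 (d(I) = 4*(I/I) = 4*1 = 4)
(1552 + d(x(W(-5, 0))))*(k - 2133) = (1552 + 4)*(-5010 - 2133) = 1556*(-7143) = -11114508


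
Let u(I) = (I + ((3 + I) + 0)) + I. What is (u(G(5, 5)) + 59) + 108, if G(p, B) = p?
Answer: 185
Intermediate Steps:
u(I) = 3 + 3*I (u(I) = (I + (3 + I)) + I = (3 + 2*I) + I = 3 + 3*I)
(u(G(5, 5)) + 59) + 108 = ((3 + 3*5) + 59) + 108 = ((3 + 15) + 59) + 108 = (18 + 59) + 108 = 77 + 108 = 185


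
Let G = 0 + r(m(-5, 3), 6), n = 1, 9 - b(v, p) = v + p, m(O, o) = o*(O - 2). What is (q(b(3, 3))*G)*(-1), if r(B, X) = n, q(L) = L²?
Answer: -9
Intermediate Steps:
m(O, o) = o*(-2 + O)
b(v, p) = 9 - p - v (b(v, p) = 9 - (v + p) = 9 - (p + v) = 9 + (-p - v) = 9 - p - v)
r(B, X) = 1
G = 1 (G = 0 + 1 = 1)
(q(b(3, 3))*G)*(-1) = ((9 - 1*3 - 1*3)²*1)*(-1) = ((9 - 3 - 3)²*1)*(-1) = (3²*1)*(-1) = (9*1)*(-1) = 9*(-1) = -9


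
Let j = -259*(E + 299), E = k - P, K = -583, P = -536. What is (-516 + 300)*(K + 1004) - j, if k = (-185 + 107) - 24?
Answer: 98911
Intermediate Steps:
k = -102 (k = -78 - 24 = -102)
E = 434 (E = -102 - 1*(-536) = -102 + 536 = 434)
j = -189847 (j = -259*(434 + 299) = -259*733 = -189847)
(-516 + 300)*(K + 1004) - j = (-516 + 300)*(-583 + 1004) - 1*(-189847) = -216*421 + 189847 = -90936 + 189847 = 98911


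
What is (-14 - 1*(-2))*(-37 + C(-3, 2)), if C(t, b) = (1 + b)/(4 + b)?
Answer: 438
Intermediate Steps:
C(t, b) = (1 + b)/(4 + b)
(-14 - 1*(-2))*(-37 + C(-3, 2)) = (-14 - 1*(-2))*(-37 + (1 + 2)/(4 + 2)) = (-14 + 2)*(-37 + 3/6) = -12*(-37 + (⅙)*3) = -12*(-37 + ½) = -12*(-73/2) = 438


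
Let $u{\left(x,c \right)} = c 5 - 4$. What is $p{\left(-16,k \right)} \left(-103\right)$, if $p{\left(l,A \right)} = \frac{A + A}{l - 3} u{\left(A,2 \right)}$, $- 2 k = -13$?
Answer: $\frac{8034}{19} \approx 422.84$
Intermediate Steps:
$k = \frac{13}{2}$ ($k = \left(- \frac{1}{2}\right) \left(-13\right) = \frac{13}{2} \approx 6.5$)
$u{\left(x,c \right)} = -4 + 5 c$ ($u{\left(x,c \right)} = 5 c - 4 = -4 + 5 c$)
$p{\left(l,A \right)} = \frac{12 A}{-3 + l}$ ($p{\left(l,A \right)} = \frac{A + A}{l - 3} \left(-4 + 5 \cdot 2\right) = \frac{2 A}{-3 + l} \left(-4 + 10\right) = \frac{2 A}{-3 + l} 6 = \frac{12 A}{-3 + l}$)
$p{\left(-16,k \right)} \left(-103\right) = 12 \cdot \frac{13}{2} \frac{1}{-3 - 16} \left(-103\right) = 12 \cdot \frac{13}{2} \frac{1}{-19} \left(-103\right) = 12 \cdot \frac{13}{2} \left(- \frac{1}{19}\right) \left(-103\right) = \left(- \frac{78}{19}\right) \left(-103\right) = \frac{8034}{19}$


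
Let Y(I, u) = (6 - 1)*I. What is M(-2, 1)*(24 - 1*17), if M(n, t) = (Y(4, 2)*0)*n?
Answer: 0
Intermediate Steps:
Y(I, u) = 5*I
M(n, t) = 0 (M(n, t) = ((5*4)*0)*n = (20*0)*n = 0*n = 0)
M(-2, 1)*(24 - 1*17) = 0*(24 - 1*17) = 0*(24 - 17) = 0*7 = 0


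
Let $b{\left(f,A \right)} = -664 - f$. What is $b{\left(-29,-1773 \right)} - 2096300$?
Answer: $-2096935$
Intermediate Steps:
$b{\left(-29,-1773 \right)} - 2096300 = \left(-664 - -29\right) - 2096300 = \left(-664 + 29\right) - 2096300 = -635 - 2096300 = -2096935$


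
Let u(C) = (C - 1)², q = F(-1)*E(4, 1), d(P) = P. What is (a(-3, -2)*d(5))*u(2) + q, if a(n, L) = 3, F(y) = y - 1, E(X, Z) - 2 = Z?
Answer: 9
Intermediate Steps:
E(X, Z) = 2 + Z
F(y) = -1 + y
q = -6 (q = (-1 - 1)*(2 + 1) = -2*3 = -6)
u(C) = (-1 + C)²
(a(-3, -2)*d(5))*u(2) + q = (3*5)*(-1 + 2)² - 6 = 15*1² - 6 = 15*1 - 6 = 15 - 6 = 9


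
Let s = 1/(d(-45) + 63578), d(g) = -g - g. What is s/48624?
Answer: 1/3095792832 ≈ 3.2302e-10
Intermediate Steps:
d(g) = -2*g
s = 1/63668 (s = 1/(-2*(-45) + 63578) = 1/(90 + 63578) = 1/63668 ≈ 1.5706e-5)
s/48624 = (1/63668)/48624 = (1/63668)*(1/48624) = 1/3095792832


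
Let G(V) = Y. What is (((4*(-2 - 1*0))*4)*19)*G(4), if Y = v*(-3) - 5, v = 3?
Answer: 8512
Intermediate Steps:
Y = -14 (Y = 3*(-3) - 5 = -9 - 5 = -14)
G(V) = -14
(((4*(-2 - 1*0))*4)*19)*G(4) = (((4*(-2 - 1*0))*4)*19)*(-14) = (((4*(-2 + 0))*4)*19)*(-14) = (((4*(-2))*4)*19)*(-14) = (-8*4*19)*(-14) = -32*19*(-14) = -608*(-14) = 8512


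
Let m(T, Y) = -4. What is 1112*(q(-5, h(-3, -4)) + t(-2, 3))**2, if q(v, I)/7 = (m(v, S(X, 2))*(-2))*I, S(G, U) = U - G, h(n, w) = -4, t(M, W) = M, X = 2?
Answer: 56796512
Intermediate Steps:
q(v, I) = 56*I (q(v, I) = 7*((-4*(-2))*I) = 7*(8*I) = 56*I)
1112*(q(-5, h(-3, -4)) + t(-2, 3))**2 = 1112*(56*(-4) - 2)**2 = 1112*(-224 - 2)**2 = 1112*(-226)**2 = 1112*51076 = 56796512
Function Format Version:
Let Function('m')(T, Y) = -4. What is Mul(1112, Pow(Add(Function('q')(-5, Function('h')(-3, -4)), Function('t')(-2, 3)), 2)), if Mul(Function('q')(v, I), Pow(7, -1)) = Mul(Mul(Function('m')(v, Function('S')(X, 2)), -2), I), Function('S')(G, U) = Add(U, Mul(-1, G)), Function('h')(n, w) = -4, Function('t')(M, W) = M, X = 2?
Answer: 56796512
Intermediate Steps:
Function('q')(v, I) = Mul(56, I) (Function('q')(v, I) = Mul(7, Mul(Mul(-4, -2), I)) = Mul(7, Mul(8, I)) = Mul(56, I))
Mul(1112, Pow(Add(Function('q')(-5, Function('h')(-3, -4)), Function('t')(-2, 3)), 2)) = Mul(1112, Pow(Add(Mul(56, -4), -2), 2)) = Mul(1112, Pow(Add(-224, -2), 2)) = Mul(1112, Pow(-226, 2)) = Mul(1112, 51076) = 56796512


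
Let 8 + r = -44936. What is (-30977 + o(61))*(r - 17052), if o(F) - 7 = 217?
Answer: 1906562988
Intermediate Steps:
r = -44944 (r = -8 - 44936 = -44944)
o(F) = 224 (o(F) = 7 + 217 = 224)
(-30977 + o(61))*(r - 17052) = (-30977 + 224)*(-44944 - 17052) = -30753*(-61996) = 1906562988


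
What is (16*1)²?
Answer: 256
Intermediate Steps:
(16*1)² = 16² = 256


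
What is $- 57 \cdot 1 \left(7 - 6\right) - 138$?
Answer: $-195$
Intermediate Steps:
$- 57 \cdot 1 \left(7 - 6\right) - 138 = - 57 \cdot 1 \cdot 1 - 138 = \left(-57\right) 1 - 138 = -57 - 138 = -195$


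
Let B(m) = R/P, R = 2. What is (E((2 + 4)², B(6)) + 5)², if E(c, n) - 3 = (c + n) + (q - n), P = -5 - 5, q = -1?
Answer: 1849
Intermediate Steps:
P = -10
B(m) = -⅕ (B(m) = 2/(-10) = 2*(-⅒) = -⅕)
E(c, n) = 2 + c (E(c, n) = 3 + ((c + n) + (-1 - n)) = 3 + (-1 + c) = 2 + c)
(E((2 + 4)², B(6)) + 5)² = ((2 + (2 + 4)²) + 5)² = ((2 + 6²) + 5)² = ((2 + 36) + 5)² = (38 + 5)² = 43² = 1849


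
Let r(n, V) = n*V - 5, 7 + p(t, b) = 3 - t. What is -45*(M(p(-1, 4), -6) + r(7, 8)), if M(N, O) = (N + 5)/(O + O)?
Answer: -4575/2 ≈ -2287.5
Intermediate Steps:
p(t, b) = -4 - t (p(t, b) = -7 + (3 - t) = -4 - t)
r(n, V) = -5 + V*n (r(n, V) = V*n - 5 = -5 + V*n)
M(N, O) = (5 + N)/(2*O) (M(N, O) = (5 + N)/((2*O)) = (5 + N)*(1/(2*O)) = (5 + N)/(2*O))
-45*(M(p(-1, 4), -6) + r(7, 8)) = -45*((½)*(5 + (-4 - 1*(-1)))/(-6) + (-5 + 8*7)) = -45*((½)*(-⅙)*(5 + (-4 + 1)) + (-5 + 56)) = -45*((½)*(-⅙)*(5 - 3) + 51) = -45*((½)*(-⅙)*2 + 51) = -45*(-⅙ + 51) = -45*305/6 = -4575/2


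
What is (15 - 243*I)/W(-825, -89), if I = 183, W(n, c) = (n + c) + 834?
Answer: 22227/40 ≈ 555.67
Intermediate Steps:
W(n, c) = 834 + c + n (W(n, c) = (c + n) + 834 = 834 + c + n)
(15 - 243*I)/W(-825, -89) = (15 - 243*183)/(834 - 89 - 825) = (15 - 44469)/(-80) = -44454*(-1/80) = 22227/40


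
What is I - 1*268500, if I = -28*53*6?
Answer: -277404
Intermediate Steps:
I = -8904 (I = -1484*6 = -8904)
I - 1*268500 = -8904 - 1*268500 = -8904 - 268500 = -277404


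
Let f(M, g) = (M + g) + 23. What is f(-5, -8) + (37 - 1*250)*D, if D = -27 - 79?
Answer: 22588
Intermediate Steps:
f(M, g) = 23 + M + g
D = -106
f(-5, -8) + (37 - 1*250)*D = (23 - 5 - 8) + (37 - 1*250)*(-106) = 10 + (37 - 250)*(-106) = 10 - 213*(-106) = 10 + 22578 = 22588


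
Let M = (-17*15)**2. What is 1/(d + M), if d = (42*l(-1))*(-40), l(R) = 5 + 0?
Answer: 1/56625 ≈ 1.7660e-5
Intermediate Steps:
l(R) = 5
d = -8400 (d = (42*5)*(-40) = 210*(-40) = -8400)
M = 65025 (M = (-255)**2 = 65025)
1/(d + M) = 1/(-8400 + 65025) = 1/56625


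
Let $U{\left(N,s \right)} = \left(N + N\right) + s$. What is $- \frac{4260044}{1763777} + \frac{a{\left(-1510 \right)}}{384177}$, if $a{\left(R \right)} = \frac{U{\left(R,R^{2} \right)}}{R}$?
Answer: $- \frac{1639270699504}{677602556529} \approx -2.4192$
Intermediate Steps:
$U{\left(N,s \right)} = s + 2 N$ ($U{\left(N,s \right)} = 2 N + s = s + 2 N$)
$a{\left(R \right)} = \frac{R^{2} + 2 R}{R}$
$- \frac{4260044}{1763777} + \frac{a{\left(-1510 \right)}}{384177} = - \frac{4260044}{1763777} + \frac{2 - 1510}{384177} = \left(-4260044\right) \frac{1}{1763777} - \frac{1508}{384177} = - \frac{4260044}{1763777} - \frac{1508}{384177} = - \frac{1639270699504}{677602556529}$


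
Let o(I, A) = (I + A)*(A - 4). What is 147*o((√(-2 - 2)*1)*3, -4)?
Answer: 4704 - 7056*I ≈ 4704.0 - 7056.0*I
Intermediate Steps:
o(I, A) = (-4 + A)*(A + I) (o(I, A) = (A + I)*(-4 + A) = (-4 + A)*(A + I))
147*o((√(-2 - 2)*1)*3, -4) = 147*((-4)² - 4*(-4) - 4*√(-2 - 2)*1*3 - 4*√(-2 - 2)*1*3) = 147*(16 + 16 - 4*√(-4)*1*3 - 4*√(-4)*1*3) = 147*(16 + 16 - 4*(2*I)*1*3 - 4*(2*I)*1*3) = 147*(16 + 16 - 4*2*I*3 - 4*2*I*3) = 147*(16 + 16 - 24*I - 24*I) = 147*(32 - 48*I) = 4704 - 7056*I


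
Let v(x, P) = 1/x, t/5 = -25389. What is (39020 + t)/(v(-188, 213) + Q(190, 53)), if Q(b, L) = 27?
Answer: -661196/203 ≈ -3257.1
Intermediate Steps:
t = -126945 (t = 5*(-25389) = -126945)
(39020 + t)/(v(-188, 213) + Q(190, 53)) = (39020 - 126945)/(1/(-188) + 27) = -87925/(-1/188 + 27) = -87925/5075/188 = -87925*188/5075 = -661196/203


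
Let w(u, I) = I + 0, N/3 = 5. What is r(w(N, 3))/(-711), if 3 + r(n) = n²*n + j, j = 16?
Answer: -40/711 ≈ -0.056259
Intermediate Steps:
N = 15 (N = 3*5 = 15)
w(u, I) = I
r(n) = 13 + n³ (r(n) = -3 + (n²*n + 16) = -3 + (n³ + 16) = -3 + (16 + n³) = 13 + n³)
r(w(N, 3))/(-711) = (13 + 3³)/(-711) = (13 + 27)*(-1/711) = 40*(-1/711) = -40/711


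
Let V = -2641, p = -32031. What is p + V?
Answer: -34672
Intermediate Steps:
p + V = -32031 - 2641 = -34672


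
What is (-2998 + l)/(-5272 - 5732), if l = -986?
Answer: 332/917 ≈ 0.36205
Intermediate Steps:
(-2998 + l)/(-5272 - 5732) = (-2998 - 986)/(-5272 - 5732) = -3984/(-11004) = -3984*(-1/11004) = 332/917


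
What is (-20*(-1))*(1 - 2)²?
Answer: 20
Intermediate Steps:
(-20*(-1))*(1 - 2)² = 20*(-1)² = 20*1 = 20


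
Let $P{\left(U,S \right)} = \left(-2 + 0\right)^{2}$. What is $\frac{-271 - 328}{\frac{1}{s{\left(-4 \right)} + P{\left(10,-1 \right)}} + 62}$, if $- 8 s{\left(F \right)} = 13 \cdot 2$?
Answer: $- \frac{1797}{190} \approx -9.4579$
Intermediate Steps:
$s{\left(F \right)} = - \frac{13}{4}$ ($s{\left(F \right)} = - \frac{13 \cdot 2}{8} = \left(- \frac{1}{8}\right) 26 = - \frac{13}{4}$)
$P{\left(U,S \right)} = 4$ ($P{\left(U,S \right)} = \left(-2\right)^{2} = 4$)
$\frac{-271 - 328}{\frac{1}{s{\left(-4 \right)} + P{\left(10,-1 \right)}} + 62} = \frac{-271 - 328}{\frac{1}{- \frac{13}{4} + 4} + 62} = - \frac{599}{\frac{1}{\frac{3}{4}} + 62} = - \frac{599}{\frac{4}{3} + 62} = - \frac{599}{\frac{190}{3}} = \left(-599\right) \frac{3}{190} = - \frac{1797}{190}$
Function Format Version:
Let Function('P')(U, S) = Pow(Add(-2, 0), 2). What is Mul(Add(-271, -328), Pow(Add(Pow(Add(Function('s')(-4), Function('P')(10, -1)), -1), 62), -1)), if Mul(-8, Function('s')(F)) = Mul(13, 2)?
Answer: Rational(-1797, 190) ≈ -9.4579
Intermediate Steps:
Function('s')(F) = Rational(-13, 4) (Function('s')(F) = Mul(Rational(-1, 8), Mul(13, 2)) = Mul(Rational(-1, 8), 26) = Rational(-13, 4))
Function('P')(U, S) = 4 (Function('P')(U, S) = Pow(-2, 2) = 4)
Mul(Add(-271, -328), Pow(Add(Pow(Add(Function('s')(-4), Function('P')(10, -1)), -1), 62), -1)) = Mul(Add(-271, -328), Pow(Add(Pow(Add(Rational(-13, 4), 4), -1), 62), -1)) = Mul(-599, Pow(Add(Pow(Rational(3, 4), -1), 62), -1)) = Mul(-599, Pow(Add(Rational(4, 3), 62), -1)) = Mul(-599, Pow(Rational(190, 3), -1)) = Mul(-599, Rational(3, 190)) = Rational(-1797, 190)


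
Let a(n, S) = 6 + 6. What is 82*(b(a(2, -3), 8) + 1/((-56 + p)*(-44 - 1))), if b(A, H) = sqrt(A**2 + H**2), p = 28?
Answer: 41/630 + 328*sqrt(13) ≈ 1182.7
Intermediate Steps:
a(n, S) = 12
82*(b(a(2, -3), 8) + 1/((-56 + p)*(-44 - 1))) = 82*(sqrt(12**2 + 8**2) + 1/((-56 + 28)*(-44 - 1))) = 82*(sqrt(144 + 64) + 1/(-28*(-45))) = 82*(sqrt(208) + 1/1260) = 82*(4*sqrt(13) + 1/1260) = 82*(1/1260 + 4*sqrt(13)) = 41/630 + 328*sqrt(13)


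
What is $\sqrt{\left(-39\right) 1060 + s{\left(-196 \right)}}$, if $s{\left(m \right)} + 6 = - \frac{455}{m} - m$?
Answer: $\frac{3 i \sqrt{896105}}{14} \approx 202.85 i$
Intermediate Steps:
$s{\left(m \right)} = -6 - m - \frac{455}{m}$ ($s{\left(m \right)} = -6 - \left(m + \frac{455}{m}\right) = -6 - m - \frac{455}{m}$)
$\sqrt{\left(-39\right) 1060 + s{\left(-196 \right)}} = \sqrt{\left(-39\right) 1060 - \left(-190 - \frac{65}{28}\right)} = \sqrt{-41340 - - \frac{5385}{28}} = \sqrt{-41340 + \left(-6 + 196 + \frac{65}{28}\right)} = \sqrt{-41340 + \frac{5385}{28}} = \sqrt{- \frac{1152135}{28}} = \frac{3 i \sqrt{896105}}{14}$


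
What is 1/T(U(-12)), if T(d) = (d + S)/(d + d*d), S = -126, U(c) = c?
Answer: -22/23 ≈ -0.95652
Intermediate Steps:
T(d) = (-126 + d)/(d + d**2) (T(d) = (d - 126)/(d + d*d) = (-126 + d)/(d + d**2))
1/T(U(-12)) = 1/((-126 - 12)/((-12)*(1 - 12))) = 1/(-1/12*(-138)/(-11)) = 1/(-1/12*(-1/11)*(-138)) = 1/(-23/22) = -22/23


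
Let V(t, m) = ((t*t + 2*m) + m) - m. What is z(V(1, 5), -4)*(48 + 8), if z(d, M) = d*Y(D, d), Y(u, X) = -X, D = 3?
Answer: -6776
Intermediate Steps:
V(t, m) = t**2 + 2*m (V(t, m) = ((t**2 + 2*m) + m) - m = (t**2 + 3*m) - m = t**2 + 2*m)
z(d, M) = -d**2 (z(d, M) = d*(-d) = -d**2)
z(V(1, 5), -4)*(48 + 8) = (-(1**2 + 2*5)**2)*(48 + 8) = -(1 + 10)**2*56 = -1*11**2*56 = -1*121*56 = -121*56 = -6776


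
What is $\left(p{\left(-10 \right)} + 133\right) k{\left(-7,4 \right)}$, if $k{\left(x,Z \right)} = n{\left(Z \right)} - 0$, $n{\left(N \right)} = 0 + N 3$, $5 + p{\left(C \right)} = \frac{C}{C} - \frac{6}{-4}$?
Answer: $1566$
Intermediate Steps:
$p{\left(C \right)} = - \frac{5}{2}$ ($p{\left(C \right)} = -5 + \left(\frac{C}{C} - \frac{6}{-4}\right) = -5 + \left(1 - - \frac{3}{2}\right) = -5 + \left(1 + \frac{3}{2}\right) = -5 + \frac{5}{2} = - \frac{5}{2}$)
$n{\left(N \right)} = 3 N$ ($n{\left(N \right)} = 0 + 3 N = 3 N$)
$k{\left(x,Z \right)} = 3 Z$ ($k{\left(x,Z \right)} = 3 Z - 0 = 3 Z + 0 = 3 Z$)
$\left(p{\left(-10 \right)} + 133\right) k{\left(-7,4 \right)} = \left(- \frac{5}{2} + 133\right) 3 \cdot 4 = \frac{261}{2} \cdot 12 = 1566$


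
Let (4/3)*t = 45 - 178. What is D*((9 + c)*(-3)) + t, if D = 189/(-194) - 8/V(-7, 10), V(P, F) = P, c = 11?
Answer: -298401/2716 ≈ -109.87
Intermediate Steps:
t = -399/4 (t = 3*(45 - 178)/4 = (3/4)*(-133) = -399/4 ≈ -99.750)
D = 229/1358 (D = 189/(-194) - 8/(-7) = 189*(-1/194) - 8*(-1/7) = -189/194 + 8/7 = 229/1358 ≈ 0.16863)
D*((9 + c)*(-3)) + t = 229*((9 + 11)*(-3))/1358 - 399/4 = 229*(20*(-3))/1358 - 399/4 = (229/1358)*(-60) - 399/4 = -6870/679 - 399/4 = -298401/2716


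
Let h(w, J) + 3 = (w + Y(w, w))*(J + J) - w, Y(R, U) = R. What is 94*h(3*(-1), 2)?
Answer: -2256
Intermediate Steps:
h(w, J) = -3 - w + 4*J*w (h(w, J) = -3 + ((w + w)*(J + J) - w) = -3 + ((2*w)*(2*J) - w) = -3 + (4*J*w - w) = -3 + (-w + 4*J*w) = -3 - w + 4*J*w)
94*h(3*(-1), 2) = 94*(-3 - 3*(-1) + 4*2*(3*(-1))) = 94*(-3 - 1*(-3) + 4*2*(-3)) = 94*(-3 + 3 - 24) = 94*(-24) = -2256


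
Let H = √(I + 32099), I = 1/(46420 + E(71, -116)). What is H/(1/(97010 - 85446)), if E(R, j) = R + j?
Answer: 5506116*√248570/1325 ≈ 2.0718e+6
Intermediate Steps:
I = 1/46375 (I = 1/(46420 + (71 - 116)) = 1/(46420 - 45) = 1/46375 ≈ 2.1563e-5)
H = 3333*√248570/9275 (H = √(1/46375 + 32099) = √(1488591126/46375) = 3333*√248570/9275 ≈ 179.16)
H/(1/(97010 - 85446)) = (3333*√248570/9275)/(1/(97010 - 85446)) = (3333*√248570/9275)/(1/11564) = (3333*√248570/9275)*11564 = 5506116*√248570/1325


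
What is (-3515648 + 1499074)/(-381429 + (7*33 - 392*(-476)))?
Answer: 1008287/97303 ≈ 10.362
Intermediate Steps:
(-3515648 + 1499074)/(-381429 + (7*33 - 392*(-476))) = -2016574/(-381429 + (231 + 186592)) = -2016574/(-381429 + 186823) = -2016574/(-194606) = -2016574*(-1/194606) = 1008287/97303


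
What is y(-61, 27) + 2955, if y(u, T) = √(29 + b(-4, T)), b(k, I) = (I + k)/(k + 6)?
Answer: 2955 + 9*√2/2 ≈ 2961.4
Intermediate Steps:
b(k, I) = (I + k)/(6 + k)
y(u, T) = √(27 + T/2) (y(u, T) = √(29 + (T - 4)/(6 - 4)) = √(29 + (-4 + T)/2) = √(29 + (-2 + T/2)) = √(27 + T/2))
y(-61, 27) + 2955 = √(108 + 2*27)/2 + 2955 = √(108 + 54)/2 + 2955 = √162/2 + 2955 = (9*√2)/2 + 2955 = 9*√2/2 + 2955 = 2955 + 9*√2/2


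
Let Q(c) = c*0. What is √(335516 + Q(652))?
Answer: 2*√83879 ≈ 579.24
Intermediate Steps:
Q(c) = 0
√(335516 + Q(652)) = √(335516 + 0) = √335516 = 2*√83879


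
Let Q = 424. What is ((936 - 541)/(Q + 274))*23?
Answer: 9085/698 ≈ 13.016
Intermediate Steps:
((936 - 541)/(Q + 274))*23 = ((936 - 541)/(424 + 274))*23 = (395/698)*23 = 9085/698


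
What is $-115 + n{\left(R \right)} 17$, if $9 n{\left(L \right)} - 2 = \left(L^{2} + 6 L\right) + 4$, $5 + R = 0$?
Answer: $- \frac{1018}{9} \approx -113.11$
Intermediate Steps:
$R = -5$ ($R = -5 + 0 = -5$)
$n{\left(L \right)} = \frac{2}{3} + \frac{L^{2}}{9} + \frac{2 L}{3}$ ($n{\left(L \right)} = \frac{2}{9} + \frac{\left(L^{2} + 6 L\right) + 4}{9} = \frac{2}{9} + \frac{4 + L^{2} + 6 L}{9} = \frac{2}{9} + \left(\frac{4}{9} + \frac{L^{2}}{9} + \frac{2 L}{3}\right) = \frac{2}{3} + \frac{L^{2}}{9} + \frac{2 L}{3}$)
$-115 + n{\left(R \right)} 17 = -115 + \left(\frac{2}{3} + \frac{\left(-5\right)^{2}}{9} + \frac{2}{3} \left(-5\right)\right) 17 = -115 + \left(\frac{2}{3} + \frac{1}{9} \cdot 25 - \frac{10}{3}\right) 17 = -115 + \left(\frac{2}{3} + \frac{25}{9} - \frac{10}{3}\right) 17 = -115 + \frac{1}{9} \cdot 17 = -115 + \frac{17}{9} = - \frac{1018}{9}$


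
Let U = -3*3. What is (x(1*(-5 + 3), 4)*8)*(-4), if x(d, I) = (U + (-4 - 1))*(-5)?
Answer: -2240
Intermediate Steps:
U = -9
x(d, I) = 70 (x(d, I) = (-9 + (-4 - 1))*(-5) = (-9 - 5)*(-5) = -14*(-5) = 70)
(x(1*(-5 + 3), 4)*8)*(-4) = (70*8)*(-4) = 560*(-4) = -2240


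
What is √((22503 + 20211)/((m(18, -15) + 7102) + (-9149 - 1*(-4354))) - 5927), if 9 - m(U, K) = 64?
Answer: I*√7490653070/1126 ≈ 76.864*I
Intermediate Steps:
m(U, K) = -55 (m(U, K) = 9 - 1*64 = 9 - 64 = -55)
√((22503 + 20211)/((m(18, -15) + 7102) + (-9149 - 1*(-4354))) - 5927) = √((22503 + 20211)/((-55 + 7102) + (-9149 - 1*(-4354))) - 5927) = √(42714/(7047 + (-9149 + 4354)) - 5927) = √(42714/(7047 - 4795) - 5927) = √(42714/2252 - 5927) = √(42714*(1/2252) - 5927) = √(21357/1126 - 5927) = √(-6652445/1126) = I*√7490653070/1126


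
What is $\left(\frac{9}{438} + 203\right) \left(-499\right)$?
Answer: $- \frac{14790859}{146} \approx -1.0131 \cdot 10^{5}$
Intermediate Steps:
$\left(\frac{9}{438} + 203\right) \left(-499\right) = \left(9 \cdot \frac{1}{438} + 203\right) \left(-499\right) = \left(\frac{3}{146} + 203\right) \left(-499\right) = \frac{29641}{146} \left(-499\right) = - \frac{14790859}{146}$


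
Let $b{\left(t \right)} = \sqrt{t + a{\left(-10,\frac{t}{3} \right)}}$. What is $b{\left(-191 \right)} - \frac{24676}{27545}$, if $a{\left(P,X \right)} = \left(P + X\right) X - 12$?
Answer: $- \frac{24676}{27545} + \frac{8 \sqrt{631}}{3} \approx 66.09$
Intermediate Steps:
$a{\left(P,X \right)} = -12 + X \left(P + X\right)$ ($a{\left(P,X \right)} = X \left(P + X\right) - 12 = -12 + X \left(P + X\right)$)
$b{\left(t \right)} = \sqrt{-12 - \frac{7 t}{3} + \frac{t^{2}}{9}}$ ($b{\left(t \right)} = \sqrt{t - \left(12 - \frac{t^{2}}{9} + \frac{10 t}{3}\right)} = \sqrt{-12 - \frac{7 t}{3} + \frac{t^{2}}{9}}$)
$b{\left(-191 \right)} - \frac{24676}{27545} = \frac{\sqrt{-108 + \left(-191\right)^{2} - -4011}}{3} - \frac{24676}{27545} = \frac{\sqrt{-108 + 36481 + 4011}}{3} - 24676 \cdot \frac{1}{27545} = \frac{\sqrt{40384}}{3} - \frac{24676}{27545} = \frac{8 \sqrt{631}}{3} - \frac{24676}{27545} = - \frac{24676}{27545} + \frac{8 \sqrt{631}}{3}$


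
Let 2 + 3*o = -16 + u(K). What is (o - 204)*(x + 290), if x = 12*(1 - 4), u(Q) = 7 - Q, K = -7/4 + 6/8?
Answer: -157988/3 ≈ -52663.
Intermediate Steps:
K = -1 (K = -7*¼ + 6*(⅛) = -7/4 + ¾ = -1)
x = -36 (x = 12*(-3) = -36)
o = -10/3 (o = -⅔ + (-16 + (7 - 1*(-1)))/3 = -⅔ + (-16 + (7 + 1))/3 = -⅔ + (-16 + 8)/3 = -⅔ + (⅓)*(-8) = -⅔ - 8/3 = -10/3 ≈ -3.3333)
(o - 204)*(x + 290) = (-10/3 - 204)*(-36 + 290) = -622/3*254 = -157988/3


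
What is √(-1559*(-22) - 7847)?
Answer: 3*√2939 ≈ 162.64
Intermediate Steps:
√(-1559*(-22) - 7847) = √(34298 - 7847) = √26451 = 3*√2939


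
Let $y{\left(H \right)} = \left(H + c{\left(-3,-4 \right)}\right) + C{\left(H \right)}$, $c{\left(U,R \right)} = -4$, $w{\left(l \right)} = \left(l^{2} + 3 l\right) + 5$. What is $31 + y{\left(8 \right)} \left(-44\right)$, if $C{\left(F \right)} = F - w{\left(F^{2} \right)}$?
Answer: $188395$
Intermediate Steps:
$w{\left(l \right)} = 5 + l^{2} + 3 l$
$C{\left(F \right)} = -5 + F - F^{4} - 3 F^{2}$ ($C{\left(F \right)} = F - \left(5 + \left(F^{2}\right)^{2} + 3 F^{2}\right) = F - \left(5 + F^{4} + 3 F^{2}\right) = -5 + F - F^{4} - 3 F^{2}$)
$y{\left(H \right)} = -9 - H^{4} - 3 H^{2} + 2 H$ ($y{\left(H \right)} = \left(H - 4\right) - \left(5 + H^{4} - H + 3 H^{2}\right) = \left(-4 + H\right) - \left(5 + H^{4} - H + 3 H^{2}\right) = -9 - H^{4} - 3 H^{2} + 2 H$)
$31 + y{\left(8 \right)} \left(-44\right) = 31 + \left(-9 - 8^{4} - 3 \cdot 8^{2} + 2 \cdot 8\right) \left(-44\right) = 31 + \left(-9 - 4096 - 192 + 16\right) \left(-44\right) = 31 - -188364 = 31 + 188364 = 188395$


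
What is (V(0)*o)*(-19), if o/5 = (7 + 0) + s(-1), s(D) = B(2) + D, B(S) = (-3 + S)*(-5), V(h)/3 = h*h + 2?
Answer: -6270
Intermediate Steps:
V(h) = 6 + 3*h² (V(h) = 3*(h*h + 2) = 3*(h² + 2) = 3*(2 + h²) = 6 + 3*h²)
B(S) = 15 - 5*S
s(D) = 5 + D (s(D) = (15 - 5*2) + D = (15 - 10) + D = 5 + D)
o = 55 (o = 5*((7 + 0) + (5 - 1)) = 5*(7 + 4) = 5*11 = 55)
(V(0)*o)*(-19) = ((6 + 3*0²)*55)*(-19) = ((6 + 3*0)*55)*(-19) = ((6 + 0)*55)*(-19) = (6*55)*(-19) = 330*(-19) = -6270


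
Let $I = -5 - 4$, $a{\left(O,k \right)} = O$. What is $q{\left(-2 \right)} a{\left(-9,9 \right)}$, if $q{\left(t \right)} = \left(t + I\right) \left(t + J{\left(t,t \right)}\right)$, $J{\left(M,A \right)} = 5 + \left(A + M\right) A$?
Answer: $1089$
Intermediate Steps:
$I = -9$
$J{\left(M,A \right)} = 5 + A \left(A + M\right)$
$q{\left(t \right)} = \left(-9 + t\right) \left(5 + t + 2 t^{2}\right)$ ($q{\left(t \right)} = \left(t - 9\right) \left(t + \left(5 + t^{2} + t t\right)\right) = \left(-9 + t\right) \left(t + \left(5 + t^{2} + t^{2}\right)\right) = \left(-9 + t\right) \left(t + \left(5 + 2 t^{2}\right)\right) = \left(-9 + t\right) \left(5 + t + 2 t^{2}\right)$)
$q{\left(-2 \right)} a{\left(-9,9 \right)} = \left(-45 - 17 \left(-2\right)^{2} - -8 + 2 \left(-2\right)^{3}\right) \left(-9\right) = \left(-45 - 68 + 8 + 2 \left(-8\right)\right) \left(-9\right) = \left(-45 - 68 + 8 - 16\right) \left(-9\right) = \left(-121\right) \left(-9\right) = 1089$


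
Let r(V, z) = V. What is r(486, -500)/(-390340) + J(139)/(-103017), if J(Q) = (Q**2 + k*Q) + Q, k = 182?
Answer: -380889217/874166430 ≈ -0.43572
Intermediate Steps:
J(Q) = Q**2 + 183*Q (J(Q) = (Q**2 + 182*Q) + Q = Q**2 + 183*Q)
r(486, -500)/(-390340) + J(139)/(-103017) = 486/(-390340) + (139*(183 + 139))/(-103017) = 486*(-1/390340) + (139*322)*(-1/103017) = -243/195170 + 44758*(-1/103017) = -243/195170 - 1946/4479 = -380889217/874166430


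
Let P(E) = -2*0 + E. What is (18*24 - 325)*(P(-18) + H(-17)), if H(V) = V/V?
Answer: -1819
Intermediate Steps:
H(V) = 1
P(E) = E (P(E) = 0 + E = E)
(18*24 - 325)*(P(-18) + H(-17)) = (18*24 - 325)*(-18 + 1) = (432 - 325)*(-17) = 107*(-17) = -1819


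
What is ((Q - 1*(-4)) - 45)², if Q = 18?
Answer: 529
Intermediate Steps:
((Q - 1*(-4)) - 45)² = ((18 - 1*(-4)) - 45)² = ((18 + 4) - 45)² = (22 - 45)² = (-23)² = 529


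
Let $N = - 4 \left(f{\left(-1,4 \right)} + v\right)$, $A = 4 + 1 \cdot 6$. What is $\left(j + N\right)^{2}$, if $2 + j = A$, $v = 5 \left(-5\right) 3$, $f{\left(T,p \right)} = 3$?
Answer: $87616$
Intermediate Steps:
$A = 10$ ($A = 4 + 6 = 10$)
$v = -75$ ($v = \left(-25\right) 3 = -75$)
$N = 288$ ($N = - 4 \left(3 - 75\right) = \left(-4\right) \left(-72\right) = 288$)
$j = 8$ ($j = -2 + 10 = 8$)
$\left(j + N\right)^{2} = \left(8 + 288\right)^{2} = 296^{2} = 87616$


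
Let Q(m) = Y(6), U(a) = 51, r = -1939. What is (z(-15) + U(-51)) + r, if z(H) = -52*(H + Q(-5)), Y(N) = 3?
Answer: -1264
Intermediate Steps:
Q(m) = 3
z(H) = -156 - 52*H (z(H) = -52*(H + 3) = -52*(3 + H) = -156 - 52*H)
(z(-15) + U(-51)) + r = ((-156 - 52*(-15)) + 51) - 1939 = ((-156 + 780) + 51) - 1939 = (624 + 51) - 1939 = 675 - 1939 = -1264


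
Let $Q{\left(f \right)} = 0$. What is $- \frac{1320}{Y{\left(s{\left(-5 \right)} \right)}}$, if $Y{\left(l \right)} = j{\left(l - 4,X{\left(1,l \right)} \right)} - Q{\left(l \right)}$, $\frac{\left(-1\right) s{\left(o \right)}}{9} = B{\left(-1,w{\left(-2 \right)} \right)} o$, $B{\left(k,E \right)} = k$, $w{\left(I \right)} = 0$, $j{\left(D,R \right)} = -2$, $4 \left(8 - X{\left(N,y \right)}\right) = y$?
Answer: $660$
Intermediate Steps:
$X{\left(N,y \right)} = 8 - \frac{y}{4}$
$s{\left(o \right)} = 9 o$ ($s{\left(o \right)} = - 9 \left(- o\right) = 9 o$)
$Y{\left(l \right)} = -2$ ($Y{\left(l \right)} = -2 - 0 = -2 + 0 = -2$)
$- \frac{1320}{Y{\left(s{\left(-5 \right)} \right)}} = - \frac{1320}{-2} = \left(-1320\right) \left(- \frac{1}{2}\right) = 660$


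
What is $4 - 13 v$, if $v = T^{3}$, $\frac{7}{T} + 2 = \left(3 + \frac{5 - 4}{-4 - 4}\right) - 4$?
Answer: $\frac{2345508}{15625} \approx 150.11$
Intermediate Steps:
$T = - \frac{56}{25}$ ($T = \frac{7}{-2 - \left(1 - \frac{5 - 4}{-4 - 4}\right)} = \frac{7}{-2 - \left(1 + \frac{1}{8}\right)} = \frac{7}{-2 + \left(\left(3 + 1 \left(- \frac{1}{8}\right)\right) - 4\right)} = \frac{7}{-2 + \left(\left(3 - \frac{1}{8}\right) - 4\right)} = \frac{7}{-2 + \left(\frac{23}{8} - 4\right)} = \frac{7}{-2 - \frac{9}{8}} = \frac{7}{- \frac{25}{8}} = 7 \left(- \frac{8}{25}\right) = - \frac{56}{25} \approx -2.24$)
$v = - \frac{175616}{15625}$ ($v = \left(- \frac{56}{25}\right)^{3} = - \frac{175616}{15625} \approx -11.239$)
$4 - 13 v = 4 - - \frac{2283008}{15625} = 4 + \frac{2283008}{15625} = \frac{2345508}{15625}$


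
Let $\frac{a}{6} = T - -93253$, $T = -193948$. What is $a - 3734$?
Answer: $-607904$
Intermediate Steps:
$a = -604170$ ($a = 6 \left(-193948 - -93253\right) = 6 \left(-193948 + 93253\right) = 6 \left(-100695\right) = -604170$)
$a - 3734 = -604170 - 3734 = -607904$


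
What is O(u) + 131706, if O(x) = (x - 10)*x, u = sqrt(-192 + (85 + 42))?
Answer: 131641 - 10*I*sqrt(65) ≈ 1.3164e+5 - 80.623*I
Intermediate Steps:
u = I*sqrt(65) (u = sqrt(-192 + 127) = sqrt(-65) = I*sqrt(65) ≈ 8.0623*I)
O(x) = x*(-10 + x) (O(x) = (-10 + x)*x = x*(-10 + x))
O(u) + 131706 = (I*sqrt(65))*(-10 + I*sqrt(65)) + 131706 = I*sqrt(65)*(-10 + I*sqrt(65)) + 131706 = 131706 + I*sqrt(65)*(-10 + I*sqrt(65))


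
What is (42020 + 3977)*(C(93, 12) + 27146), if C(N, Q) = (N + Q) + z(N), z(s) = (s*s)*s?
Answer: 38251473176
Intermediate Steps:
z(s) = s³ (z(s) = s²*s = s³)
C(N, Q) = N + Q + N³ (C(N, Q) = (N + Q) + N³ = N + Q + N³)
(42020 + 3977)*(C(93, 12) + 27146) = (42020 + 3977)*((93 + 12 + 93³) + 27146) = 45997*((93 + 12 + 804357) + 27146) = 45997*(804462 + 27146) = 45997*831608 = 38251473176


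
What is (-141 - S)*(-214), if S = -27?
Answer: 24396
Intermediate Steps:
(-141 - S)*(-214) = (-141 - 1*(-27))*(-214) = (-141 + 27)*(-214) = -114*(-214) = 24396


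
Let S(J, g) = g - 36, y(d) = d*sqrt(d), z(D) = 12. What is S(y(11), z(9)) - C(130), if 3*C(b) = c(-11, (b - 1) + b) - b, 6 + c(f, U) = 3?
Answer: 61/3 ≈ 20.333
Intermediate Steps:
y(d) = d**(3/2)
S(J, g) = -36 + g
c(f, U) = -3 (c(f, U) = -6 + 3 = -3)
C(b) = -1 - b/3 (C(b) = (-3 - b)/3 = -1 - b/3)
S(y(11), z(9)) - C(130) = (-36 + 12) - (-1 - 1/3*130) = -24 - (-1 - 130/3) = -24 - 1*(-133/3) = -24 + 133/3 = 61/3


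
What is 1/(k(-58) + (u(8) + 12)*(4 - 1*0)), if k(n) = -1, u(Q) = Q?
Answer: 1/79 ≈ 0.012658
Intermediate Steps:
1/(k(-58) + (u(8) + 12)*(4 - 1*0)) = 1/(-1 + (8 + 12)*(4 - 1*0)) = 1/(-1 + 20*(4 + 0)) = 1/(-1 + 20*4) = 1/(-1 + 80) = 1/79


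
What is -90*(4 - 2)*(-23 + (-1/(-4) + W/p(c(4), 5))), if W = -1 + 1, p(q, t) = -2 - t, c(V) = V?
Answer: 4095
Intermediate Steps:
W = 0
-90*(4 - 2)*(-23 + (-1/(-4) + W/p(c(4), 5))) = -90*(4 - 2)*(-23 + (-1/(-4) + 0/(-2 - 1*5))) = -180*(-23 + (-1*(-1/4) + 0/(-2 - 5))) = -180*(-23 + (1/4 + 0/(-7))) = -180*(-23 + (1/4 + 0*(-1/7))) = -180*(-23 + (1/4 + 0)) = -180*(-23 + 1/4) = -180*(-91)/4 = -90*(-91/2) = 4095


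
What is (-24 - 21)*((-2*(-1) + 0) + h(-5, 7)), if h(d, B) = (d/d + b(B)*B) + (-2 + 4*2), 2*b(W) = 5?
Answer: -2385/2 ≈ -1192.5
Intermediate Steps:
b(W) = 5/2 (b(W) = (1/2)*5 = 5/2)
h(d, B) = 7 + 5*B/2 (h(d, B) = (d/d + 5*B/2) + (-2 + 4*2) = (1 + 5*B/2) + (-2 + 8) = (1 + 5*B/2) + 6 = 7 + 5*B/2)
(-24 - 21)*((-2*(-1) + 0) + h(-5, 7)) = (-24 - 21)*((-2*(-1) + 0) + (7 + (5/2)*7)) = -45*((2 + 0) + (7 + 35/2)) = -45*(2 + 49/2) = -45*53/2 = -2385/2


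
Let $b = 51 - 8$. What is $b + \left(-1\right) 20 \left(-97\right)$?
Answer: $1983$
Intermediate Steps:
$b = 43$ ($b = 51 - 8 = 43$)
$b + \left(-1\right) 20 \left(-97\right) = 43 + \left(-1\right) 20 \left(-97\right) = 43 - -1940 = 43 + 1940 = 1983$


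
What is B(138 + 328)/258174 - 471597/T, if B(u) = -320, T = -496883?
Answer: 60797540659/64141135821 ≈ 0.94787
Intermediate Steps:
B(138 + 328)/258174 - 471597/T = -320/258174 - 471597/(-496883) = -320*1/258174 - 471597*(-1/496883) = -160/129087 + 471597/496883 = 60797540659/64141135821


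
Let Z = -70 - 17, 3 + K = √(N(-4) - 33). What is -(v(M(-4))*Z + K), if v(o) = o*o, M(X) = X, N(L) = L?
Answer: 1395 - I*√37 ≈ 1395.0 - 6.0828*I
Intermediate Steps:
K = -3 + I*√37 (K = -3 + √(-4 - 33) = -3 + √(-37) = -3 + I*√37 ≈ -3.0 + 6.0828*I)
v(o) = o²
Z = -87
-(v(M(-4))*Z + K) = -((-4)²*(-87) + (-3 + I*√37)) = -(16*(-87) + (-3 + I*√37)) = -(-1392 + (-3 + I*√37)) = -(-1395 + I*√37) = 1395 - I*√37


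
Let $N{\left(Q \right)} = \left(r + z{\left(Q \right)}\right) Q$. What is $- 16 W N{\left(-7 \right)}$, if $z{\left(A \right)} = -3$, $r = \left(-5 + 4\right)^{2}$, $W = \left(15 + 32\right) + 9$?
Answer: $-12544$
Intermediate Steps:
$W = 56$ ($W = 47 + 9 = 56$)
$r = 1$ ($r = \left(-1\right)^{2} = 1$)
$N{\left(Q \right)} = - 2 Q$ ($N{\left(Q \right)} = \left(1 - 3\right) Q = - 2 Q$)
$- 16 W N{\left(-7 \right)} = \left(-16\right) 56 \left(\left(-2\right) \left(-7\right)\right) = \left(-896\right) 14 = -12544$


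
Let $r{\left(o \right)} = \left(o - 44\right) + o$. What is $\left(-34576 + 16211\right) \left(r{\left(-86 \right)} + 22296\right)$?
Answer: $-405499200$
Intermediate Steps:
$r{\left(o \right)} = -44 + 2 o$ ($r{\left(o \right)} = \left(-44 + o\right) + o = -44 + 2 o$)
$\left(-34576 + 16211\right) \left(r{\left(-86 \right)} + 22296\right) = \left(-34576 + 16211\right) \left(\left(-44 + 2 \left(-86\right)\right) + 22296\right) = - 18365 \left(\left(-44 - 172\right) + 22296\right) = - 18365 \left(-216 + 22296\right) = \left(-18365\right) 22080 = -405499200$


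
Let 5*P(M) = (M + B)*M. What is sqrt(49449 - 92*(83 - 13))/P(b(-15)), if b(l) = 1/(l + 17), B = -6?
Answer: -20*sqrt(43009)/11 ≈ -377.07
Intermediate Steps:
b(l) = 1/(17 + l)
P(M) = M*(-6 + M)/5 (P(M) = ((M - 6)*M)/5 = ((-6 + M)*M)/5 = (M*(-6 + M))/5 = M*(-6 + M)/5)
sqrt(49449 - 92*(83 - 13))/P(b(-15)) = sqrt(49449 - 92*(83 - 13))/(((-6 + 1/(17 - 15))/(5*(17 - 15)))) = sqrt(49449 - 92*70)/(((1/5)*(-6 + 1/2)/2)) = sqrt(49449 - 6440)/(((1/5)*(1/2)*(-6 + 1/2))) = sqrt(43009)/(((1/5)*(1/2)*(-11/2))) = sqrt(43009)/(-11/20) = sqrt(43009)*(-20/11) = -20*sqrt(43009)/11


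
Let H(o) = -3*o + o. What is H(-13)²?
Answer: 676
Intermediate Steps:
H(o) = -2*o
H(-13)² = (-2*(-13))² = 26² = 676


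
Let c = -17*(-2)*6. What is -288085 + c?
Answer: -287881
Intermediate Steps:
c = 204 (c = 34*6 = 204)
-288085 + c = -288085 + 204 = -287881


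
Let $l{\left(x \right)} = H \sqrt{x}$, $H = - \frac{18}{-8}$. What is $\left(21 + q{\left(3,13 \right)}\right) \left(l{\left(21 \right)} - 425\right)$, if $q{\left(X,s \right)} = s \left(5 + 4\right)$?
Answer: $-58650 + \frac{621 \sqrt{21}}{2} \approx -57227.0$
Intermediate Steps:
$H = \frac{9}{4}$ ($H = \left(-18\right) \left(- \frac{1}{8}\right) = \frac{9}{4} \approx 2.25$)
$l{\left(x \right)} = \frac{9 \sqrt{x}}{4}$
$q{\left(X,s \right)} = 9 s$ ($q{\left(X,s \right)} = s 9 = 9 s$)
$\left(21 + q{\left(3,13 \right)}\right) \left(l{\left(21 \right)} - 425\right) = \left(21 + 9 \cdot 13\right) \left(\frac{9 \sqrt{21}}{4} - 425\right) = \left(21 + 117\right) \left(-425 + \frac{9 \sqrt{21}}{4}\right) = 138 \left(-425 + \frac{9 \sqrt{21}}{4}\right) = -58650 + \frac{621 \sqrt{21}}{2}$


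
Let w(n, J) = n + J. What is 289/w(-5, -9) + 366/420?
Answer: -692/35 ≈ -19.771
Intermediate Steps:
w(n, J) = J + n
289/w(-5, -9) + 366/420 = 289/(-9 - 5) + 366/420 = 289/(-14) + 366*(1/420) = 289*(-1/14) + 61/70 = -289/14 + 61/70 = -692/35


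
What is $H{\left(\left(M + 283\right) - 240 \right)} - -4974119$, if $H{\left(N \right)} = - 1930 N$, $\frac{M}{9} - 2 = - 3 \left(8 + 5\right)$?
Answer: $5533819$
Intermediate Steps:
$M = -333$ ($M = 18 + 9 \left(- 3 \left(8 + 5\right)\right) = 18 + 9 \left(\left(-3\right) 13\right) = 18 + 9 \left(-39\right) = 18 - 351 = -333$)
$H{\left(\left(M + 283\right) - 240 \right)} - -4974119 = - 1930 \left(\left(-333 + 283\right) - 240\right) - -4974119 = - 1930 \left(-50 - 240\right) + 4974119 = \left(-1930\right) \left(-290\right) + 4974119 = 559700 + 4974119 = 5533819$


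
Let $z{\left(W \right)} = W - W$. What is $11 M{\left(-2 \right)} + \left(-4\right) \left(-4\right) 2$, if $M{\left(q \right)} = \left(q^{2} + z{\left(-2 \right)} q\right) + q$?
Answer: $54$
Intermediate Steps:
$z{\left(W \right)} = 0$
$M{\left(q \right)} = q + q^{2}$ ($M{\left(q \right)} = \left(q^{2} + 0 q\right) + q = \left(q^{2} + 0\right) + q = q^{2} + q = q + q^{2}$)
$11 M{\left(-2 \right)} + \left(-4\right) \left(-4\right) 2 = 11 \left(- 2 \left(1 - 2\right)\right) + \left(-4\right) \left(-4\right) 2 = 11 \left(\left(-2\right) \left(-1\right)\right) + 16 \cdot 2 = 11 \cdot 2 + 32 = 22 + 32 = 54$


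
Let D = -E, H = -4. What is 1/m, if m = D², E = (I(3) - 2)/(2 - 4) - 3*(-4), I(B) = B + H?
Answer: 4/729 ≈ 0.0054870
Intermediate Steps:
I(B) = -4 + B (I(B) = B - 4 = -4 + B)
E = 27/2 (E = ((-4 + 3) - 2)/(2 - 4) - 3*(-4) = (-1 - 2)/(-2) + 12 = -3*(-½) + 12 = 3/2 + 12 = 27/2 ≈ 13.500)
D = -27/2 (D = -1*27/2 = -27/2 ≈ -13.500)
m = 729/4 (m = (-27/2)² = 729/4 ≈ 182.25)
1/m = 1/(729/4) = 4/729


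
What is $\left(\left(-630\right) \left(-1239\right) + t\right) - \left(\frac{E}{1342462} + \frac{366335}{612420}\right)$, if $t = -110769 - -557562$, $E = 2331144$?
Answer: $\frac{100907528048488327}{82215057804} \approx 1.2274 \cdot 10^{6}$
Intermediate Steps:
$t = 446793$ ($t = -110769 + 557562 = 446793$)
$\left(\left(-630\right) \left(-1239\right) + t\right) - \left(\frac{E}{1342462} + \frac{366335}{612420}\right) = \left(\left(-630\right) \left(-1239\right) + 446793\right) - \left(\frac{2331144}{1342462} + \frac{366335}{612420}\right) = \left(780570 + 446793\right) - \left(2331144 \cdot \frac{1}{1342462} + 366335 \cdot \frac{1}{612420}\right) = 1227363 - \left(\frac{1165572}{671231} + \frac{73267}{122484}\right) = 1227363 - \frac{191943002525}{82215057804} = \frac{100907528048488327}{82215057804}$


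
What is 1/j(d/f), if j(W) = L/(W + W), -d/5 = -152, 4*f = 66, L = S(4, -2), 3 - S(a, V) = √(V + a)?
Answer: 3040/77 + 3040*√2/231 ≈ 58.092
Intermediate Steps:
S(a, V) = 3 - √(V + a)
L = 3 - √2 (L = 3 - √(-2 + 4) = 3 - √2 ≈ 1.5858)
f = 33/2 (f = (¼)*66 = 33/2 ≈ 16.500)
d = 760 (d = -5*(-152) = 760)
j(W) = (3 - √2)/(2*W) (j(W) = (3 - √2)/(W + W) = (3 - √2)/((2*W)) = (3 - √2)*(1/(2*W)) = (3 - √2)/(2*W))
1/j(d/f) = 1/((3 - √2)/(2*((760/(33/2))))) = 1/((3 - √2)/(2*((760*(2/33))))) = 1/((3 - √2)/(2*(1520/33))) = 1/((½)*(33/1520)*(3 - √2)) = 1/(99/3040 - 33*√2/3040)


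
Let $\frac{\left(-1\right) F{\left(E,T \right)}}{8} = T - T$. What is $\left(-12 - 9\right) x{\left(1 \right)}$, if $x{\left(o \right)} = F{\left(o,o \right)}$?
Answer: $0$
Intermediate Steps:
$F{\left(E,T \right)} = 0$ ($F{\left(E,T \right)} = - 8 \left(T - T\right) = \left(-8\right) 0 = 0$)
$x{\left(o \right)} = 0$
$\left(-12 - 9\right) x{\left(1 \right)} = \left(-12 - 9\right) 0 = \left(-21\right) 0 = 0$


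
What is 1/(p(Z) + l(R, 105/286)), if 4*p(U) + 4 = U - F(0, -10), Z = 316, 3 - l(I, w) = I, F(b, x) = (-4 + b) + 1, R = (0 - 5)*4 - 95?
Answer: 4/787 ≈ 0.0050826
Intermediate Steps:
R = -115 (R = -5*4 - 95 = -20 - 95 = -115)
F(b, x) = -3 + b
l(I, w) = 3 - I
p(U) = -¼ + U/4 (p(U) = -1 + (U - (-3 + 0))/4 = -1 + (U - 1*(-3))/4 = -1 + (U + 3)/4 = -1 + (3 + U)/4 = -1 + (¾ + U/4) = -¼ + U/4)
1/(p(Z) + l(R, 105/286)) = 1/((-¼ + (¼)*316) + (3 - 1*(-115))) = 1/((-¼ + 79) + (3 + 115)) = 1/(315/4 + 118) = 1/(787/4) = 4/787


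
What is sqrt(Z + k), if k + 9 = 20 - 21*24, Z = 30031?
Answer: 3*sqrt(3282) ≈ 171.87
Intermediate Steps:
k = -493 (k = -9 + (20 - 21*24) = -9 + (20 - 504) = -9 - 484 = -493)
sqrt(Z + k) = sqrt(30031 - 493) = sqrt(29538) = 3*sqrt(3282)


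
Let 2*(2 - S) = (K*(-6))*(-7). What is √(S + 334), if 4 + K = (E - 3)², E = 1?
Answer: 4*√21 ≈ 18.330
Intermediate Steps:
K = 0 (K = -4 + (1 - 3)² = -4 + (-2)² = -4 + 4 = 0)
S = 2 (S = 2 - 0*(-6)*(-7)/2 = 2 - 0*(-7) = 2 - ½*0 = 2 + 0 = 2)
√(S + 334) = √(2 + 334) = √336 = 4*√21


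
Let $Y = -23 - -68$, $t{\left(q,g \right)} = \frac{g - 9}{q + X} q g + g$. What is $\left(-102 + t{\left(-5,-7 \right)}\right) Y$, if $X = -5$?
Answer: $-2385$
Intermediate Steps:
$t{\left(q,g \right)} = g + \frac{g q \left(-9 + g\right)}{-5 + q}$ ($t{\left(q,g \right)} = \frac{g - 9}{q - 5} q g + g = \frac{-9 + g}{-5 + q} q g + g = \frac{q \left(-9 + g\right)}{-5 + q} g + g = \frac{g q \left(-9 + g\right)}{-5 + q} + g = g + \frac{g q \left(-9 + g\right)}{-5 + q}$)
$Y = 45$ ($Y = -23 + 68 = 45$)
$\left(-102 + t{\left(-5,-7 \right)}\right) Y = \left(-102 - \frac{7 \left(-5 - -40 - -35\right)}{-5 - 5}\right) 45 = \left(-102 - \frac{7 \left(-5 + 40 + 35\right)}{-10}\right) 45 = \left(-102 - \left(- \frac{7}{10}\right) 70\right) 45 = \left(-102 + 49\right) 45 = \left(-53\right) 45 = -2385$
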